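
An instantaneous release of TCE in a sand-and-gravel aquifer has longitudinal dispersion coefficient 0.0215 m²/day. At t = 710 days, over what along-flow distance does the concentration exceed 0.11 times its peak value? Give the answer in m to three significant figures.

The plume is Gaussian with σ = √(2Dt) = √(2 × 0.0215 × 710) = 5.525 m.
C/C_peak = exp(−Δx²/(2σ²)) = 0.11 ⇒ Δx = σ·√(−2 ln 0.11) = 5.525 × 2.101 = 11.61 m.
Width = 2Δx = 23.2 m.

23.2 m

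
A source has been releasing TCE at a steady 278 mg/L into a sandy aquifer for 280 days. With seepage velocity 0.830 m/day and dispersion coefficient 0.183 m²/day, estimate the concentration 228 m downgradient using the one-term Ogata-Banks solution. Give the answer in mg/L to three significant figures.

186 mg/L

For a continuous step input, C/C₀ ≈ ½·erfc((x−vt)/(2√(Dt))).
vt = 0.830 × 280 = 232.4 m and 2√(Dt) = 2√(0.183 × 280) = 14.32 m.
Argument (x−vt)/(2√(Dt)) = (228 − 232.4)/14.32 = -0.3073; ½·erfc(-0.3073) = 0.6681.
C = 278 × 0.6681 = 186 mg/L.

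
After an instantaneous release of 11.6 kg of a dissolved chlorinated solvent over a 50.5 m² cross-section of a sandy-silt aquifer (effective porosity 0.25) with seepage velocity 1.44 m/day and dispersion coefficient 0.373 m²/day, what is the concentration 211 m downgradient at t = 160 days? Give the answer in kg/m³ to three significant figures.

0.00693 kg/m³

For an instantaneous plane source, C(x,t) = M/(n_e·A·√(4πDt)) · exp(−(x−vt)²/(4Dt)), with n_e·A the pore (flow) area.
Plume center vt = 1.44 × 160 = 230.4 m, so the well at 211 m is 19.4 m upgradient of the peak.
√(4πDt) = 27.39 m, giving peak height M/(n_e·A·√(4πDt)) = 11.6/(0.25 × 50.5 × 27.39) = 0.03355 kg/m³.
(x−vt)²/(4Dt) = (-19.4)²/(4 × 0.373 × 160) = 1.577; exp(−1.577) = 0.2066.
C = 0.03355 × 0.2066 = 0.00693 kg/m³.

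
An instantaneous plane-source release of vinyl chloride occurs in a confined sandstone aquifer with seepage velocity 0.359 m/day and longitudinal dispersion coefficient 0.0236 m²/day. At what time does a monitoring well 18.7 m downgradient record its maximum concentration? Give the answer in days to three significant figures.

51.9 days

For the 1D instantaneous-source solution, setting ∂C/∂t = 0 at fixed x gives v²t² + 2Dt − x² = 0, so t = (√(D² + v²x²) − D)/v².
√(D² + v²x²) = √(0.0236² + 0.359² × 18.7²) = 6.713; v² = 0.128881.
t = (6.713 − 0.0236)/0.128881 = 51.9 days (vs. the pure-advection estimate x/v = 52.1 d).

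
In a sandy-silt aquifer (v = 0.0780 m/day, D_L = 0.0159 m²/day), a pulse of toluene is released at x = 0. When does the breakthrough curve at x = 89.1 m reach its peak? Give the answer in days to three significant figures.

1140 days

For the 1D instantaneous-source solution, setting ∂C/∂t = 0 at fixed x gives v²t² + 2Dt − x² = 0, so t = (√(D² + v²x²) − D)/v².
√(D² + v²x²) = √(0.0159² + 0.0780² × 89.1²) = 6.950; v² = 0.006084.
t = (6.950 − 0.0159)/0.006084 = 1140 days (vs. the pure-advection estimate x/v = 1140 d).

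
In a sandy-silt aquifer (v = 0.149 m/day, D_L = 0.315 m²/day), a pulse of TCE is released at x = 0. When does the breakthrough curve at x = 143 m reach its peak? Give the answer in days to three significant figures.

For the 1D instantaneous-source solution, setting ∂C/∂t = 0 at fixed x gives v²t² + 2Dt − x² = 0, so t = (√(D² + v²x²) − D)/v².
√(D² + v²x²) = √(0.315² + 0.149² × 143²) = 21.31; v² = 0.022201.
t = (21.31 − 0.315)/0.022201 = 946 days (vs. the pure-advection estimate x/v = 960 d).

946 days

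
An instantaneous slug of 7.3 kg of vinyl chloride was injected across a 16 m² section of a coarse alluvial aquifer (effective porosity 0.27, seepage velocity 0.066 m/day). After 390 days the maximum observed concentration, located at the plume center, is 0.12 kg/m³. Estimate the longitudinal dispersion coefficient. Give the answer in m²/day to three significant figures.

At the plume center C_max = M/(n_e·A·√(4πDt)), so D = M²/(4πt·(n_e·A·C_max)²).
n_e·A·C_max = 0.27 × 16 × 0.12 = 0.5184 kg/m.
D = 7.3²/(4π × 390 × 0.5184²) = 0.0405 m²/day.

0.0405 m²/day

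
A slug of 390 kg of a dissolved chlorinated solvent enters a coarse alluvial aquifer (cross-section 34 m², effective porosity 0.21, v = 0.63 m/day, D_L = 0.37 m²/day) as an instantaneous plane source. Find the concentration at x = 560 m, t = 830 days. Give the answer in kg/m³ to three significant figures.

0.287 kg/m³

For an instantaneous plane source, C(x,t) = M/(n_e·A·√(4πDt)) · exp(−(x−vt)²/(4Dt)), with n_e·A the pore (flow) area.
Plume center vt = 0.63 × 830 = 522.9 m, so the well at 560 m is 37.1 m downgradient of the peak.
√(4πDt) = 62.12 m, giving peak height M/(n_e·A·√(4πDt)) = 390/(0.21 × 34 × 62.12) = 0.8793 kg/m³.
(x−vt)²/(4Dt) = (37.1)²/(4 × 0.37 × 830) = 1.120; exp(−1.120) = 0.3263.
C = 0.8793 × 0.3263 = 0.287 kg/m³.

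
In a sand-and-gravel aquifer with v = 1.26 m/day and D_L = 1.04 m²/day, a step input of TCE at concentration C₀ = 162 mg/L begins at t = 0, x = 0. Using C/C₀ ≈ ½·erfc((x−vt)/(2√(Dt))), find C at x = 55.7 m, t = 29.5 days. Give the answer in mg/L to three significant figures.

For a continuous step input, C/C₀ ≈ ½·erfc((x−vt)/(2√(Dt))).
vt = 1.26 × 29.5 = 37.17 m and 2√(Dt) = 2√(1.04 × 29.5) = 11.08 m.
Argument (x−vt)/(2√(Dt)) = (55.7 − 37.17)/11.08 = 1.672; ½·erfc(1.672) = 0.009026.
C = 162 × 0.009026 = 1.46 mg/L.

1.46 mg/L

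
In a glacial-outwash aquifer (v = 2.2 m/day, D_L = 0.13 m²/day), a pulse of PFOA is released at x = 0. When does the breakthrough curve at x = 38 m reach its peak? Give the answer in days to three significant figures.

For the 1D instantaneous-source solution, setting ∂C/∂t = 0 at fixed x gives v²t² + 2Dt − x² = 0, so t = (√(D² + v²x²) − D)/v².
√(D² + v²x²) = √(0.13² + 2.2² × 38²) = 83.60; v² = 4.84.
t = (83.60 − 0.13)/4.84 = 17.2 days (vs. the pure-advection estimate x/v = 17.3 d).

17.2 days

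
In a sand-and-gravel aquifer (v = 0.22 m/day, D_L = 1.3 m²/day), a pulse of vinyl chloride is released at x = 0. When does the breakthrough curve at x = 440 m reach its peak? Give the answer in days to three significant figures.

For the 1D instantaneous-source solution, setting ∂C/∂t = 0 at fixed x gives v²t² + 2Dt − x² = 0, so t = (√(D² + v²x²) − D)/v².
√(D² + v²x²) = √(1.3² + 0.22² × 440²) = 96.81; v² = 0.0484.
t = (96.81 − 1.3)/0.0484 = 1970 days (vs. the pure-advection estimate x/v = 2000 d).

1970 days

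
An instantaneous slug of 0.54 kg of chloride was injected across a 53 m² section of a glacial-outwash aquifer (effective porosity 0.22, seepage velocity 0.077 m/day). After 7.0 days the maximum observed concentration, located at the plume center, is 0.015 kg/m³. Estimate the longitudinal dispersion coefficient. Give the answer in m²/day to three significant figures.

0.108 m²/day

At the plume center C_max = M/(n_e·A·√(4πDt)), so D = M²/(4πt·(n_e·A·C_max)²).
n_e·A·C_max = 0.22 × 53 × 0.015 = 0.1749 kg/m.
D = 0.54²/(4π × 7.0 × 0.1749²) = 0.108 m²/day.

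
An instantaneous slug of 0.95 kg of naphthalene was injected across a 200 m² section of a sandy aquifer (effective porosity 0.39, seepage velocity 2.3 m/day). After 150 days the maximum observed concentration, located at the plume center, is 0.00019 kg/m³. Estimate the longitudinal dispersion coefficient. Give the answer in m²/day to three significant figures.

At the plume center C_max = M/(n_e·A·√(4πDt)), so D = M²/(4πt·(n_e·A·C_max)²).
n_e·A·C_max = 0.39 × 200 × 0.00019 = 0.01482 kg/m.
D = 0.95²/(4π × 150 × 0.01482²) = 2.18 m²/day.

2.18 m²/day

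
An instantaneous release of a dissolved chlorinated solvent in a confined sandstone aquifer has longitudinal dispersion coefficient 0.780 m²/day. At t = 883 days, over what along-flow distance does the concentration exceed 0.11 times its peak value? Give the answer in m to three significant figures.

156 m

The plume is Gaussian with σ = √(2Dt) = √(2 × 0.780 × 883) = 37.11 m.
C/C_peak = exp(−Δx²/(2σ²)) = 0.11 ⇒ Δx = σ·√(−2 ln 0.11) = 37.11 × 2.101 = 77.97 m.
Width = 2Δx = 156 m.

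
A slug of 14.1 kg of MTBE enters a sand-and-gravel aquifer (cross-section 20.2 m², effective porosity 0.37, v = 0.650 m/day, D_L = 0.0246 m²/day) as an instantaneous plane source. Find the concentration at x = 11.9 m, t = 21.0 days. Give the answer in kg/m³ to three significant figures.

0.168 kg/m³

For an instantaneous plane source, C(x,t) = M/(n_e·A·√(4πDt)) · exp(−(x−vt)²/(4Dt)), with n_e·A the pore (flow) area.
Plume center vt = 0.650 × 21.0 = 13.65 m, so the well at 11.9 m is 1.75 m upgradient of the peak.
√(4πDt) = 2.548 m, giving peak height M/(n_e·A·√(4πDt)) = 14.1/(0.37 × 20.2 × 2.548) = 0.7404 kg/m³.
(x−vt)²/(4Dt) = (-1.75)²/(4 × 0.0246 × 21.0) = 1.482; exp(−1.482) = 0.2272.
C = 0.7404 × 0.2272 = 0.168 kg/m³.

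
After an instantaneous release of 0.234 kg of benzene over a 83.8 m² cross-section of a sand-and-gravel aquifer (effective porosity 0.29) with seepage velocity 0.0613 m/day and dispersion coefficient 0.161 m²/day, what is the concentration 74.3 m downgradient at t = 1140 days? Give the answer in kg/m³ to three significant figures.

For an instantaneous plane source, C(x,t) = M/(n_e·A·√(4πDt)) · exp(−(x−vt)²/(4Dt)), with n_e·A the pore (flow) area.
Plume center vt = 0.0613 × 1140 = 69.882 m, so the well at 74.3 m is 4.418 m downgradient of the peak.
√(4πDt) = 48.03 m, giving peak height M/(n_e·A·√(4πDt)) = 0.234/(0.29 × 83.8 × 48.03) = 0.0002005 kg/m³.
(x−vt)²/(4Dt) = (4.418)²/(4 × 0.161 × 1140) = 0.02659; exp(−0.02659) = 0.9738.
C = 0.0002005 × 0.9738 = 0.000195 kg/m³.

0.000195 kg/m³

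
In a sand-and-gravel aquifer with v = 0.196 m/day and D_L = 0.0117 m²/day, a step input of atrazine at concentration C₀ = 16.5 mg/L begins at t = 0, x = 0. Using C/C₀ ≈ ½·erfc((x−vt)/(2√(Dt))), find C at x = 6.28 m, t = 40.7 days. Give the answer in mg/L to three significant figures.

For a continuous step input, C/C₀ ≈ ½·erfc((x−vt)/(2√(Dt))).
vt = 0.196 × 40.7 = 7.9772 m and 2√(Dt) = 2√(0.0117 × 40.7) = 1.380 m.
Argument (x−vt)/(2√(Dt)) = (6.28 − 7.9772)/1.380 = -1.230; ½·erfc(-1.230) = 0.9590.
C = 16.5 × 0.9590 = 15.8 mg/L.

15.8 mg/L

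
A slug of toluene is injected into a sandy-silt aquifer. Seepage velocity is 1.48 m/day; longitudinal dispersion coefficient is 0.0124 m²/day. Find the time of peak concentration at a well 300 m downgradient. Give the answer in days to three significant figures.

For the 1D instantaneous-source solution, setting ∂C/∂t = 0 at fixed x gives v²t² + 2Dt − x² = 0, so t = (√(D² + v²x²) − D)/v².
√(D² + v²x²) = √(0.0124² + 1.48² × 300²) = 444.0; v² = 2.1904.
t = (444.0 − 0.0124)/2.1904 = 203 days (vs. the pure-advection estimate x/v = 203 d).

203 days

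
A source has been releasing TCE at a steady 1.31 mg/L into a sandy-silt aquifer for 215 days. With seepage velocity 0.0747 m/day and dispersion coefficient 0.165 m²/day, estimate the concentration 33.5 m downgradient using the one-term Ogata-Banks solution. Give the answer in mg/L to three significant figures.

For a continuous step input, C/C₀ ≈ ½·erfc((x−vt)/(2√(Dt))).
vt = 0.0747 × 215 = 16.0605 m and 2√(Dt) = 2√(0.165 × 215) = 11.91 m.
Argument (x−vt)/(2√(Dt)) = (33.5 − 16.0605)/11.91 = 1.464; ½·erfc(1.464) = 0.01921.
C = 1.31 × 0.01921 = 0.0252 mg/L.

0.0252 mg/L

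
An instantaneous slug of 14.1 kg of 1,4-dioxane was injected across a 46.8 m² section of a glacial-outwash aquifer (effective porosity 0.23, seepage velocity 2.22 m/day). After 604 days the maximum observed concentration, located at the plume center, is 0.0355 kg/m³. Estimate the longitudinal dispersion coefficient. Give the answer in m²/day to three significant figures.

0.179 m²/day

At the plume center C_max = M/(n_e·A·√(4πDt)), so D = M²/(4πt·(n_e·A·C_max)²).
n_e·A·C_max = 0.23 × 46.8 × 0.0355 = 0.3821 kg/m.
D = 14.1²/(4π × 604 × 0.3821²) = 0.179 m²/day.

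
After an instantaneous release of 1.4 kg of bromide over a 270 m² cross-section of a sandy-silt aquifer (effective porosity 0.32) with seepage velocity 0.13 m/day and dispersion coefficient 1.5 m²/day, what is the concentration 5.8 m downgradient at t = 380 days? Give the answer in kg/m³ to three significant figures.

For an instantaneous plane source, C(x,t) = M/(n_e·A·√(4πDt)) · exp(−(x−vt)²/(4Dt)), with n_e·A the pore (flow) area.
Plume center vt = 0.13 × 380 = 49.4 m, so the well at 5.8 m is 43.6 m upgradient of the peak.
√(4πDt) = 84.63 m, giving peak height M/(n_e·A·√(4πDt)) = 1.4/(0.32 × 270 × 84.63) = 0.0001915 kg/m³.
(x−vt)²/(4Dt) = (-43.6)²/(4 × 1.5 × 380) = 0.8338; exp(−0.8338) = 0.4344.
C = 0.0001915 × 0.4344 = 8.32e-05 kg/m³.

8.32e-05 kg/m³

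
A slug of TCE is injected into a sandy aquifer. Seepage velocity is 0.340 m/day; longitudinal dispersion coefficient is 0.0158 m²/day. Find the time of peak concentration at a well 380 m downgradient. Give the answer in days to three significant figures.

For the 1D instantaneous-source solution, setting ∂C/∂t = 0 at fixed x gives v²t² + 2Dt − x² = 0, so t = (√(D² + v²x²) − D)/v².
√(D² + v²x²) = √(0.0158² + 0.340² × 380²) = 129.2; v² = 0.1156.
t = (129.2 − 0.0158)/0.1156 = 1120 days (vs. the pure-advection estimate x/v = 1120 d).

1120 days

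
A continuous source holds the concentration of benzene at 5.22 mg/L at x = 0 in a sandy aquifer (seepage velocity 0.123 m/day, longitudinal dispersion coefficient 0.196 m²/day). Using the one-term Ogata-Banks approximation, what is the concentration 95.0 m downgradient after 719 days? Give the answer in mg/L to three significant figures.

1.82 mg/L

For a continuous step input, C/C₀ ≈ ½·erfc((x−vt)/(2√(Dt))).
vt = 0.123 × 719 = 88.437 m and 2√(Dt) = 2√(0.196 × 719) = 23.74 m.
Argument (x−vt)/(2√(Dt)) = (95.0 − 88.437)/23.74 = 0.2765; ½·erfc(0.2765) = 0.3479.
C = 5.22 × 0.3479 = 1.82 mg/L.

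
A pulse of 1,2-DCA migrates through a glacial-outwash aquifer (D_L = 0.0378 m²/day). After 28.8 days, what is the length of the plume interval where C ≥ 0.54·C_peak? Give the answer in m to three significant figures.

The plume is Gaussian with σ = √(2Dt) = √(2 × 0.0378 × 28.8) = 1.476 m.
C/C_peak = exp(−Δx²/(2σ²)) = 0.54 ⇒ Δx = σ·√(−2 ln 0.54) = 1.476 × 1.110 = 1.638 m.
Width = 2Δx = 3.28 m.

3.28 m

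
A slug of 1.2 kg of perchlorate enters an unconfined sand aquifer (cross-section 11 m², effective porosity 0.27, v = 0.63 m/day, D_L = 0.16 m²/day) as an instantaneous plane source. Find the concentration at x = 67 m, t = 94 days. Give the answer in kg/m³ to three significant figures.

For an instantaneous plane source, C(x,t) = M/(n_e·A·√(4πDt)) · exp(−(x−vt)²/(4Dt)), with n_e·A the pore (flow) area.
Plume center vt = 0.63 × 94 = 59.22 m, so the well at 67 m is 7.78 m downgradient of the peak.
√(4πDt) = 13.75 m, giving peak height M/(n_e·A·√(4πDt)) = 1.2/(0.27 × 11 × 13.75) = 0.02938 kg/m³.
(x−vt)²/(4Dt) = (7.78)²/(4 × 0.16 × 94) = 1.006; exp(−1.006) = 0.3657.
C = 0.02938 × 0.3657 = 0.0107 kg/m³.

0.0107 kg/m³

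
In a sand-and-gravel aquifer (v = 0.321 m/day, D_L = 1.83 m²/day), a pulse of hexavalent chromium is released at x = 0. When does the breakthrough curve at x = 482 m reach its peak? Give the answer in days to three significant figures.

For the 1D instantaneous-source solution, setting ∂C/∂t = 0 at fixed x gives v²t² + 2Dt − x² = 0, so t = (√(D² + v²x²) − D)/v².
√(D² + v²x²) = √(1.83² + 0.321² × 482²) = 154.7; v² = 0.103041.
t = (154.7 − 1.83)/0.103041 = 1480 days (vs. the pure-advection estimate x/v = 1500 d).

1480 days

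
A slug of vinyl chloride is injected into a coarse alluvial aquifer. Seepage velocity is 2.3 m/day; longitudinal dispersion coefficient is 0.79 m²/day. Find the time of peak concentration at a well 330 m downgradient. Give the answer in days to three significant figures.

For the 1D instantaneous-source solution, setting ∂C/∂t = 0 at fixed x gives v²t² + 2Dt − x² = 0, so t = (√(D² + v²x²) − D)/v².
√(D² + v²x²) = √(0.79² + 2.3² × 330²) = 759.0; v² = 5.29.
t = (759.0 − 0.79)/5.29 = 143 days (vs. the pure-advection estimate x/v = 143 d).

143 days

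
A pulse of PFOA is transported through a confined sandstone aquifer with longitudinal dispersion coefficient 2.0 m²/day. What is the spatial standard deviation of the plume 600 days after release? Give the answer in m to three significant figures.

Dispersive spreading gives a Gaussian with σ² = 2Dt; advection only shifts the center.
σ = √(2 × 2.0 × 600) = 49.0 m.

49.0 m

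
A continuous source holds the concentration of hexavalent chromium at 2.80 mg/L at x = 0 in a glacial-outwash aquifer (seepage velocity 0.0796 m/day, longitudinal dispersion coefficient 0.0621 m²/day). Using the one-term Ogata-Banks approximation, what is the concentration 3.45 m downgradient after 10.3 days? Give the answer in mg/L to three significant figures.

For a continuous step input, C/C₀ ≈ ½·erfc((x−vt)/(2√(Dt))).
vt = 0.0796 × 10.3 = 0.81988 m and 2√(Dt) = 2√(0.0621 × 10.3) = 1.600 m.
Argument (x−vt)/(2√(Dt)) = (3.45 − 0.81988)/1.600 = 1.644; ½·erfc(1.644) = 0.01004.
C = 2.80 × 0.01004 = 0.0281 mg/L.

0.0281 mg/L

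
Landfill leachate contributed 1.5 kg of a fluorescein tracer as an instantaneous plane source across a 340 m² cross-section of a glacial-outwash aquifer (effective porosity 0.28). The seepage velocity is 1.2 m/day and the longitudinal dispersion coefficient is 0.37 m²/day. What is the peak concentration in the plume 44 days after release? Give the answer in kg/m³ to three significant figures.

0.00110 kg/m³

The peak of an instantaneous 1D plume sits at x = vt; there the Gaussian factor is 1 and C_max = M/(n_e·A·√(4πDt)), where n_e·A is the pore area the mass is dissolved in.
√(4πDt) = √(4π × 0.37 × 44) = 14.30 m, so C_max = 1.5/(0.28 × 340 × 14.30) = 0.00110 kg/m³.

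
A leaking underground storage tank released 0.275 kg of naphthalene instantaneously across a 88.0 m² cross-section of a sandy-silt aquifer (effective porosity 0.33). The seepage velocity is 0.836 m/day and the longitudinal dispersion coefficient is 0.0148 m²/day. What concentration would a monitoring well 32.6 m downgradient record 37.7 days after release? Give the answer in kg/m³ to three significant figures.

For an instantaneous plane source, C(x,t) = M/(n_e·A·√(4πDt)) · exp(−(x−vt)²/(4Dt)), with n_e·A the pore (flow) area.
Plume center vt = 0.836 × 37.7 = 31.5172 m, so the well at 32.6 m is 1.0828 m downgradient of the peak.
√(4πDt) = 2.648 m, giving peak height M/(n_e·A·√(4πDt)) = 0.275/(0.33 × 88.0 × 2.648) = 0.003576 kg/m³.
(x−vt)²/(4Dt) = (1.0828)²/(4 × 0.0148 × 37.7) = 0.5253; exp(−0.5253) = 0.5914.
C = 0.003576 × 0.5914 = 0.00211 kg/m³.

0.00211 kg/m³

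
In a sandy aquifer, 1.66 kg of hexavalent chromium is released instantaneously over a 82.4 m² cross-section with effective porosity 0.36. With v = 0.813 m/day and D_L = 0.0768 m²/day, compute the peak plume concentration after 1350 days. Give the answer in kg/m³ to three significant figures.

0.00155 kg/m³

The peak of an instantaneous 1D plume sits at x = vt; there the Gaussian factor is 1 and C_max = M/(n_e·A·√(4πDt)), where n_e·A is the pore area the mass is dissolved in.
√(4πDt) = √(4π × 0.0768 × 1350) = 36.10 m, so C_max = 1.66/(0.36 × 82.4 × 36.10) = 0.00155 kg/m³.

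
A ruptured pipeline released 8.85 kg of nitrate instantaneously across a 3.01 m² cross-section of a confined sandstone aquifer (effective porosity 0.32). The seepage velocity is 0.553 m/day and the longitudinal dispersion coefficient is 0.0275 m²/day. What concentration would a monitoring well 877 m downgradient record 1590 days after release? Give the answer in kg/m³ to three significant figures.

For an instantaneous plane source, C(x,t) = M/(n_e·A·√(4πDt)) · exp(−(x−vt)²/(4Dt)), with n_e·A the pore (flow) area.
Plume center vt = 0.553 × 1590 = 879.27 m, so the well at 877 m is 2.27 m upgradient of the peak.
√(4πDt) = 23.44 m, giving peak height M/(n_e·A·√(4πDt)) = 8.85/(0.32 × 3.01 × 23.44) = 0.3920 kg/m³.
(x−vt)²/(4Dt) = (-2.27)²/(4 × 0.0275 × 1590) = 0.02946; exp(−0.02946) = 0.9710.
C = 0.3920 × 0.9710 = 0.381 kg/m³.

0.381 kg/m³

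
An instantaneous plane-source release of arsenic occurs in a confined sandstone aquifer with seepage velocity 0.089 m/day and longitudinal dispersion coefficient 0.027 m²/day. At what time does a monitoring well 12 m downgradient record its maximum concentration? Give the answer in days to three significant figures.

For the 1D instantaneous-source solution, setting ∂C/∂t = 0 at fixed x gives v²t² + 2Dt − x² = 0, so t = (√(D² + v²x²) − D)/v².
√(D² + v²x²) = √(0.027² + 0.089² × 12²) = 1.068; v² = 0.007921.
t = (1.068 − 0.027)/0.007921 = 131 days (vs. the pure-advection estimate x/v = 135 d).

131 days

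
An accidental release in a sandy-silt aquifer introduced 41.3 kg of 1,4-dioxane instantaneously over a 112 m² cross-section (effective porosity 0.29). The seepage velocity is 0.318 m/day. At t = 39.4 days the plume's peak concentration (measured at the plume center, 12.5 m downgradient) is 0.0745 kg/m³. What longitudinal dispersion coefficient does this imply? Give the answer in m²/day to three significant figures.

0.588 m²/day

At the plume center C_max = M/(n_e·A·√(4πDt)), so D = M²/(4πt·(n_e·A·C_max)²).
n_e·A·C_max = 0.29 × 112 × 0.0745 = 2.420 kg/m.
D = 41.3²/(4π × 39.4 × 2.420²) = 0.588 m²/day.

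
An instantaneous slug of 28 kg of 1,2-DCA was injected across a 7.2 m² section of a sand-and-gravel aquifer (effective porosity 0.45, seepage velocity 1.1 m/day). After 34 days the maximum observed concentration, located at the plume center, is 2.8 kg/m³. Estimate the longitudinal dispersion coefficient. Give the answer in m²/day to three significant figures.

At the plume center C_max = M/(n_e·A·√(4πDt)), so D = M²/(4πt·(n_e·A·C_max)²).
n_e·A·C_max = 0.45 × 7.2 × 2.8 = 9.072 kg/m.
D = 28²/(4π × 34 × 9.072²) = 0.0223 m²/day.

0.0223 m²/day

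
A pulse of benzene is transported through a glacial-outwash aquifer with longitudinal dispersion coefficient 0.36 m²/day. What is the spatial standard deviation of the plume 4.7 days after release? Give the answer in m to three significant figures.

Dispersive spreading gives a Gaussian with σ² = 2Dt; advection only shifts the center.
σ = √(2 × 0.36 × 4.7) = 1.84 m.

1.84 m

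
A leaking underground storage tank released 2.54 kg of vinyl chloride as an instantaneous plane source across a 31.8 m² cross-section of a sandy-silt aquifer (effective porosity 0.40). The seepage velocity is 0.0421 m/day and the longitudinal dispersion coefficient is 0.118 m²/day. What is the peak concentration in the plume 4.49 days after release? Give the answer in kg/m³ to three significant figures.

The peak of an instantaneous 1D plume sits at x = vt; there the Gaussian factor is 1 and C_max = M/(n_e·A·√(4πDt)), where n_e·A is the pore area the mass is dissolved in.
√(4πDt) = √(4π × 0.118 × 4.49) = 2.580 m, so C_max = 2.54/(0.40 × 31.8 × 2.580) = 0.0774 kg/m³.

0.0774 kg/m³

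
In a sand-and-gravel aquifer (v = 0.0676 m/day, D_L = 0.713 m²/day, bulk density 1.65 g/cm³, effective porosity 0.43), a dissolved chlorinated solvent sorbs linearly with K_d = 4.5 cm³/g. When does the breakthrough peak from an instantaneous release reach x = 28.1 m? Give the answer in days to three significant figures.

Retardation factor R = 1 + ρ_b·K_d/n = 1 + 1.65 × 4.5/0.43 = 18.27.
Sorption retards both mechanisms: v_R = v/R = 0.003700 m/day, D_R = D/R = 0.03903 m²/day.
Peak time from v_R²t² + 2D_R t − x² = 0: t = (√(D_R² + v_R²x²) − D_R)/v_R².
√(D_R² + v_R²x²) = √(0.03903² + 0.003700² × 28.1²) = 0.1111; v_R² = 1.369e-05.
t = (0.1111 − 0.03903)/1.369e-05 = 5260 days.

5260 days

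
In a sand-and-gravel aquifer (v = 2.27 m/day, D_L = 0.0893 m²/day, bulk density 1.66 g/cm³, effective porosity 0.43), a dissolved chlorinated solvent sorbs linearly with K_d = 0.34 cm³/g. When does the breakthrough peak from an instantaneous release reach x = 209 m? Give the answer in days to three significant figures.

Retardation factor R = 1 + ρ_b·K_d/n = 1 + 1.66 × 0.34/0.43 = 2.313.
Sorption retards both mechanisms: v_R = v/R = 0.9814 m/day, D_R = D/R = 0.03861 m²/day.
Peak time from v_R²t² + 2D_R t − x² = 0: t = (√(D_R² + v_R²x²) − D_R)/v_R².
√(D_R² + v_R²x²) = √(0.03861² + 0.9814² × 209²) = 205.1; v_R² = 0.9631.
t = (205.1 − 0.03861)/0.9631 = 213 days.

213 days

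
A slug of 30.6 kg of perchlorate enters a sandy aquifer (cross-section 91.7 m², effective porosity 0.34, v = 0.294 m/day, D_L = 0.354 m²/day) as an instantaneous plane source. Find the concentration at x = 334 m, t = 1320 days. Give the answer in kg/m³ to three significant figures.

For an instantaneous plane source, C(x,t) = M/(n_e·A·√(4πDt)) · exp(−(x−vt)²/(4Dt)), with n_e·A the pore (flow) area.
Plume center vt = 0.294 × 1320 = 388.08 m, so the well at 334 m is 54.08 m upgradient of the peak.
√(4πDt) = 76.63 m, giving peak height M/(n_e·A·√(4πDt)) = 30.6/(0.34 × 91.7 × 76.63) = 0.01281 kg/m³.
(x−vt)²/(4Dt) = (-54.08)²/(4 × 0.354 × 1320) = 1.565; exp(−1.565) = 0.2091.
C = 0.01281 × 0.2091 = 0.00268 kg/m³.

0.00268 kg/m³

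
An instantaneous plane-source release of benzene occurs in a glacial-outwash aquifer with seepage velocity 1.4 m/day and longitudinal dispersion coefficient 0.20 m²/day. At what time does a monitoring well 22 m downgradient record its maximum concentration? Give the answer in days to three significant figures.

For the 1D instantaneous-source solution, setting ∂C/∂t = 0 at fixed x gives v²t² + 2Dt − x² = 0, so t = (√(D² + v²x²) − D)/v².
√(D² + v²x²) = √(0.20² + 1.4² × 22²) = 30.80; v² = 1.96.
t = (30.80 − 0.20)/1.96 = 15.6 days (vs. the pure-advection estimate x/v = 15.7 d).

15.6 days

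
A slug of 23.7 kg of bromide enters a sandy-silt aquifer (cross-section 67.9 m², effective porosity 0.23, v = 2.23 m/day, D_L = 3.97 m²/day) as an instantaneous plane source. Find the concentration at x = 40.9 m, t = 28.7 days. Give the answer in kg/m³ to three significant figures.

0.0124 kg/m³

For an instantaneous plane source, C(x,t) = M/(n_e·A·√(4πDt)) · exp(−(x−vt)²/(4Dt)), with n_e·A the pore (flow) area.
Plume center vt = 2.23 × 28.7 = 64.001 m, so the well at 40.9 m is 23.101 m upgradient of the peak.
√(4πDt) = 37.84 m, giving peak height M/(n_e·A·√(4πDt)) = 23.7/(0.23 × 67.9 × 37.84) = 0.04011 kg/m³.
(x−vt)²/(4Dt) = (-23.101)²/(4 × 3.97 × 28.7) = 1.171; exp(−1.171) = 0.3101.
C = 0.04011 × 0.3101 = 0.0124 kg/m³.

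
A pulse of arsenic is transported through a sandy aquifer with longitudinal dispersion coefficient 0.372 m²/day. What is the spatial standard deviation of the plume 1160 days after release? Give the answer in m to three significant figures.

Dispersive spreading gives a Gaussian with σ² = 2Dt; advection only shifts the center.
σ = √(2 × 0.372 × 1160) = 29.4 m.

29.4 m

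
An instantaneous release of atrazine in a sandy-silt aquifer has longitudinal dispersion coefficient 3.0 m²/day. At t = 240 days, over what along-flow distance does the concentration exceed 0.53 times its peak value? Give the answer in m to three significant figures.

85.5 m

The plume is Gaussian with σ = √(2Dt) = √(2 × 3.0 × 240) = 37.95 m.
C/C_peak = exp(−Δx²/(2σ²)) = 0.53 ⇒ Δx = σ·√(−2 ln 0.53) = 37.95 × 1.127 = 42.77 m.
Width = 2Δx = 85.5 m.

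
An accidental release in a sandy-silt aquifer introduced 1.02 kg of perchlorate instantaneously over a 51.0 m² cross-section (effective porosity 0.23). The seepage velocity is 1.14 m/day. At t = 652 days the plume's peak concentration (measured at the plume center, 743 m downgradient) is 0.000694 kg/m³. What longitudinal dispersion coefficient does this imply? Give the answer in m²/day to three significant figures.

1.92 m²/day

At the plume center C_max = M/(n_e·A·√(4πDt)), so D = M²/(4πt·(n_e·A·C_max)²).
n_e·A·C_max = 0.23 × 51.0 × 0.000694 = 0.008141 kg/m.
D = 1.02²/(4π × 652 × 0.008141²) = 1.92 m²/day.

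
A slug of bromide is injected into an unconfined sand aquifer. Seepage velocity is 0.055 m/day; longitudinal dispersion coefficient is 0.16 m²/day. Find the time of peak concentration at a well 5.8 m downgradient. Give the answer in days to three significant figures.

65.1 days

For the 1D instantaneous-source solution, setting ∂C/∂t = 0 at fixed x gives v²t² + 2Dt − x² = 0, so t = (√(D² + v²x²) − D)/v².
√(D² + v²x²) = √(0.16² + 0.055² × 5.8²) = 0.3569; v² = 0.003025.
t = (0.3569 − 0.16)/0.003025 = 65.1 days (vs. the pure-advection estimate x/v = 105 d).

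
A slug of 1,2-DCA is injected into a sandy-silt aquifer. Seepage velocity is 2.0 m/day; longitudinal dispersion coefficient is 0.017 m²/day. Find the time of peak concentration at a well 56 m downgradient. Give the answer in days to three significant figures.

28.0 days

For the 1D instantaneous-source solution, setting ∂C/∂t = 0 at fixed x gives v²t² + 2Dt − x² = 0, so t = (√(D² + v²x²) − D)/v².
√(D² + v²x²) = √(0.017² + 2.0² × 56²) = 112.0; v² = 4.
t = (112.0 − 0.017)/4 = 28.0 days (vs. the pure-advection estimate x/v = 28.0 d).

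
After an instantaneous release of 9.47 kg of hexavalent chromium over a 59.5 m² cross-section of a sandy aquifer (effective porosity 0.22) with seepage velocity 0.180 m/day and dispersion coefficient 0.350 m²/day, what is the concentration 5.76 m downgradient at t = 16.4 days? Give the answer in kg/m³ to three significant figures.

0.0604 kg/m³

For an instantaneous plane source, C(x,t) = M/(n_e·A·√(4πDt)) · exp(−(x−vt)²/(4Dt)), with n_e·A the pore (flow) area.
Plume center vt = 0.180 × 16.4 = 2.952 m, so the well at 5.76 m is 2.808 m downgradient of the peak.
√(4πDt) = 8.493 m, giving peak height M/(n_e·A·√(4πDt)) = 9.47/(0.22 × 59.5 × 8.493) = 0.08518 kg/m³.
(x−vt)²/(4Dt) = (2.808)²/(4 × 0.350 × 16.4) = 0.3434; exp(−0.3434) = 0.7094.
C = 0.08518 × 0.7094 = 0.0604 kg/m³.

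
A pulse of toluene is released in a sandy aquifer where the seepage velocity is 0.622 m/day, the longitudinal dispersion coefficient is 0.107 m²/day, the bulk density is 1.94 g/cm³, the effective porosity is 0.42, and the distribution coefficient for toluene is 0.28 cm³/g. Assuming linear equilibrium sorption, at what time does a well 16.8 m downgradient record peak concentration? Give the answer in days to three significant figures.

61.3 days

Retardation factor R = 1 + ρ_b·K_d/n = 1 + 1.94 × 0.28/0.42 = 2.293.
Sorption retards both mechanisms: v_R = v/R = 0.2713 m/day, D_R = D/R = 0.04666 m²/day.
Peak time from v_R²t² + 2D_R t − x² = 0: t = (√(D_R² + v_R²x²) − D_R)/v_R².
√(D_R² + v_R²x²) = √(0.04666² + 0.2713² × 16.8²) = 4.558; v_R² = 0.07360.
t = (4.558 − 0.04666)/0.07360 = 61.3 days.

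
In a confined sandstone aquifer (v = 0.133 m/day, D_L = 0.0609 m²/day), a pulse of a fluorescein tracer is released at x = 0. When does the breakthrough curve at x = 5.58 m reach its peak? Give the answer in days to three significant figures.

For the 1D instantaneous-source solution, setting ∂C/∂t = 0 at fixed x gives v²t² + 2Dt − x² = 0, so t = (√(D² + v²x²) − D)/v².
√(D² + v²x²) = √(0.0609² + 0.133² × 5.58²) = 0.7446; v² = 0.017689.
t = (0.7446 − 0.0609)/0.017689 = 38.7 days (vs. the pure-advection estimate x/v = 42.0 d).

38.7 days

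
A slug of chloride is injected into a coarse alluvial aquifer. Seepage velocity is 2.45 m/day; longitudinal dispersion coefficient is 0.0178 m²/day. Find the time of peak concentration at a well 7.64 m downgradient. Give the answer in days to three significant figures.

3.12 days

For the 1D instantaneous-source solution, setting ∂C/∂t = 0 at fixed x gives v²t² + 2Dt − x² = 0, so t = (√(D² + v²x²) − D)/v².
√(D² + v²x²) = √(0.0178² + 2.45² × 7.64²) = 18.72; v² = 6.0025.
t = (18.72 − 0.0178)/6.0025 = 3.12 days (vs. the pure-advection estimate x/v = 3.12 d).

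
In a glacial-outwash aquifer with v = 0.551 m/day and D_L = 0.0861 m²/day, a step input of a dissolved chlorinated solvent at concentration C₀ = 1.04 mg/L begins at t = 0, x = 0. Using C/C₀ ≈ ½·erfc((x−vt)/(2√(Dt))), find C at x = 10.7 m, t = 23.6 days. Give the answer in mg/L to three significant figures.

0.908 mg/L

For a continuous step input, C/C₀ ≈ ½·erfc((x−vt)/(2√(Dt))).
vt = 0.551 × 23.6 = 13.0036 m and 2√(Dt) = 2√(0.0861 × 23.6) = 2.851 m.
Argument (x−vt)/(2√(Dt)) = (10.7 − 13.0036)/2.851 = -0.8080; ½·erfc(-0.8080) = 0.8734.
C = 1.04 × 0.8734 = 0.908 mg/L.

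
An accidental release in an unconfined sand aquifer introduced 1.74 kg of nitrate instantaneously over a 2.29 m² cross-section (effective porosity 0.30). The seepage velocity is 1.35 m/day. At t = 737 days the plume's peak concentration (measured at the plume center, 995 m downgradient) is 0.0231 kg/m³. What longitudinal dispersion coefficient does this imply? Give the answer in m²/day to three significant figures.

1.30 m²/day

At the plume center C_max = M/(n_e·A·√(4πDt)), so D = M²/(4πt·(n_e·A·C_max)²).
n_e·A·C_max = 0.30 × 2.29 × 0.0231 = 0.01587 kg/m.
D = 1.74²/(4π × 737 × 0.01587²) = 1.30 m²/day.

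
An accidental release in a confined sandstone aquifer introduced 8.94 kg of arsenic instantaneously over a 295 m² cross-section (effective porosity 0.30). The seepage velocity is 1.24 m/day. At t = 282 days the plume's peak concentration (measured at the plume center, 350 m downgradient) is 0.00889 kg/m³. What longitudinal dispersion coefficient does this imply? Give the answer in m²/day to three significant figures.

0.0364 m²/day

At the plume center C_max = M/(n_e·A·√(4πDt)), so D = M²/(4πt·(n_e·A·C_max)²).
n_e·A·C_max = 0.30 × 295 × 0.00889 = 0.7868 kg/m.
D = 8.94²/(4π × 282 × 0.7868²) = 0.0364 m²/day.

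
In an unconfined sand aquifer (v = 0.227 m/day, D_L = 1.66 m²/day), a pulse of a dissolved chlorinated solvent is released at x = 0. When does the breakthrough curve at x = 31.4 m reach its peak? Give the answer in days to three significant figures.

110 days

For the 1D instantaneous-source solution, setting ∂C/∂t = 0 at fixed x gives v²t² + 2Dt − x² = 0, so t = (√(D² + v²x²) − D)/v².
√(D² + v²x²) = √(1.66² + 0.227² × 31.4²) = 7.319; v² = 0.051529.
t = (7.319 − 1.66)/0.051529 = 110 days (vs. the pure-advection estimate x/v = 138 d).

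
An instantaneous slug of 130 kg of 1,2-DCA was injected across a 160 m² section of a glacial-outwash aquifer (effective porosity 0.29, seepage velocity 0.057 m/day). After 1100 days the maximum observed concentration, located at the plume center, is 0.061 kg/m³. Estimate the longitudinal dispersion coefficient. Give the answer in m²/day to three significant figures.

At the plume center C_max = M/(n_e·A·√(4πDt)), so D = M²/(4πt·(n_e·A·C_max)²).
n_e·A·C_max = 0.29 × 160 × 0.061 = 2.830 kg/m.
D = 130²/(4π × 1100 × 2.830²) = 0.153 m²/day.

0.153 m²/day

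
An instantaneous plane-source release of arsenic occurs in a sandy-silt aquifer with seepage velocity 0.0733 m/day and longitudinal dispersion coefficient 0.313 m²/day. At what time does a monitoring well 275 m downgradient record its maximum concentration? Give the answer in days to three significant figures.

3690 days

For the 1D instantaneous-source solution, setting ∂C/∂t = 0 at fixed x gives v²t² + 2Dt − x² = 0, so t = (√(D² + v²x²) − D)/v².
√(D² + v²x²) = √(0.313² + 0.0733² × 275²) = 20.16; v² = 0.00537289.
t = (20.16 − 0.313)/0.00537289 = 3690 days (vs. the pure-advection estimate x/v = 3750 d).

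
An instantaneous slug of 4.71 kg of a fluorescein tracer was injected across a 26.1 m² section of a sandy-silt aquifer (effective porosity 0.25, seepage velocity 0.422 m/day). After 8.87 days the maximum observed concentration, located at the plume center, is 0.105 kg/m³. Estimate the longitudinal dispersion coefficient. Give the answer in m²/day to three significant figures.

0.424 m²/day

At the plume center C_max = M/(n_e·A·√(4πDt)), so D = M²/(4πt·(n_e·A·C_max)²).
n_e·A·C_max = 0.25 × 26.1 × 0.105 = 0.6851 kg/m.
D = 4.71²/(4π × 8.87 × 0.6851²) = 0.424 m²/day.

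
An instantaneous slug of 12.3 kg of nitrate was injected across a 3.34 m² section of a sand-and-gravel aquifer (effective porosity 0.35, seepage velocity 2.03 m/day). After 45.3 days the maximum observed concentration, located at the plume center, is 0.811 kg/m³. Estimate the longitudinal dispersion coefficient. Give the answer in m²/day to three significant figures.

0.296 m²/day

At the plume center C_max = M/(n_e·A·√(4πDt)), so D = M²/(4πt·(n_e·A·C_max)²).
n_e·A·C_max = 0.35 × 3.34 × 0.811 = 0.9481 kg/m.
D = 12.3²/(4π × 45.3 × 0.9481²) = 0.296 m²/day.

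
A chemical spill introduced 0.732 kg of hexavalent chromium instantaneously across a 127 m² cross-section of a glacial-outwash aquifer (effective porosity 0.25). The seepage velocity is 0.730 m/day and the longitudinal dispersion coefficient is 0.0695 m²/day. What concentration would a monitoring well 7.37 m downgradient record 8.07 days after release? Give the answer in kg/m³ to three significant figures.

For an instantaneous plane source, C(x,t) = M/(n_e·A·√(4πDt)) · exp(−(x−vt)²/(4Dt)), with n_e·A the pore (flow) area.
Plume center vt = 0.730 × 8.07 = 5.8911 m, so the well at 7.37 m is 1.4789 m downgradient of the peak.
√(4πDt) = 2.655 m, giving peak height M/(n_e·A·√(4πDt)) = 0.732/(0.25 × 127 × 2.655) = 0.008684 kg/m³.
(x−vt)²/(4Dt) = (1.4789)²/(4 × 0.0695 × 8.07) = 0.9749; exp(−0.9749) = 0.3772.
C = 0.008684 × 0.3772 = 0.00328 kg/m³.

0.00328 kg/m³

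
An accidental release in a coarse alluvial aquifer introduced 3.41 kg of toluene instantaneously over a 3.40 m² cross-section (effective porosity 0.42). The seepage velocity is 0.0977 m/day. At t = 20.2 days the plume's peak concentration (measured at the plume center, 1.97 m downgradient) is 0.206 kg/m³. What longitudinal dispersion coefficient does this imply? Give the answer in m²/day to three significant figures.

0.529 m²/day

At the plume center C_max = M/(n_e·A·√(4πDt)), so D = M²/(4πt·(n_e·A·C_max)²).
n_e·A·C_max = 0.42 × 3.40 × 0.206 = 0.2942 kg/m.
D = 3.41²/(4π × 20.2 × 0.2942²) = 0.529 m²/day.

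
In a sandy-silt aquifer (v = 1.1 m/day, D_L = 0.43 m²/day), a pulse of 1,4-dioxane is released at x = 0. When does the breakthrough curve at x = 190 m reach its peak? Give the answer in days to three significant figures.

172 days

For the 1D instantaneous-source solution, setting ∂C/∂t = 0 at fixed x gives v²t² + 2Dt − x² = 0, so t = (√(D² + v²x²) − D)/v².
√(D² + v²x²) = √(0.43² + 1.1² × 190²) = 209.0; v² = 1.21.
t = (209.0 − 0.43)/1.21 = 172 days (vs. the pure-advection estimate x/v = 173 d).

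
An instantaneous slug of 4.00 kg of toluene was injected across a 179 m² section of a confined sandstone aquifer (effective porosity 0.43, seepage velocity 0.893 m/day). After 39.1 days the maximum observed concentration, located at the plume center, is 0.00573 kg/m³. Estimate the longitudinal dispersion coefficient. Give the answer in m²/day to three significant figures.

0.167 m²/day

At the plume center C_max = M/(n_e·A·√(4πDt)), so D = M²/(4πt·(n_e·A·C_max)²).
n_e·A·C_max = 0.43 × 179 × 0.00573 = 0.4410 kg/m.
D = 4.00²/(4π × 39.1 × 0.4410²) = 0.167 m²/day.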